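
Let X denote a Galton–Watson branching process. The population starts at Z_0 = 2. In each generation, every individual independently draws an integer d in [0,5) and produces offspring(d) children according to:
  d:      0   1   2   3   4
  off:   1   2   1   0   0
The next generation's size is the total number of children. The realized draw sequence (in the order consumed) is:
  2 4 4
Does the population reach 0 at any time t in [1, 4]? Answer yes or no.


yes

gen 0: Z_0=2, draws=[2, 4], offspring=[1, 0], Z_1=1
gen 1: Z_1=1, draws=[4], offspring=[0], Z_2=0
gen 2: Z_2=0, draws=[], offspring=[], Z_3=0
gen 3: Z_3=0, draws=[], offspring=[], Z_4=0


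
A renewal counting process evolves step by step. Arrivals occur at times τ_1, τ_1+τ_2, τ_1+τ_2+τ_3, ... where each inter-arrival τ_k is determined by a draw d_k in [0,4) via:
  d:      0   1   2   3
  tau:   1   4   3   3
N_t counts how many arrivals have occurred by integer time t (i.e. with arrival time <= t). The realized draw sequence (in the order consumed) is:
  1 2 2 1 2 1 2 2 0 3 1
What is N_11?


draw d_1=1: τ_1=4, arrival time A_1=4
draw d_2=2: τ_2=3, arrival time A_2=7
draw d_3=2: τ_3=3, arrival time A_3=10
draw d_4=1: τ_4=4, arrival time A_4=14
draw d_5=2: τ_5=3, arrival time A_5=17
draw d_6=1: τ_6=4, arrival time A_6=21
draw d_7=2: τ_7=3, arrival time A_7=24
draw d_8=2: τ_8=3, arrival time A_8=27
draw d_9=0: τ_9=1, arrival time A_9=28
draw d_10=3: τ_10=3, arrival time A_10=31
draw d_11=1: τ_11=4, arrival time A_11=35
N_t over t=0..11: 0:0 1:0 2:0 3:0 4:1 5:1 6:1 7:2 8:2 9:2 10:3 11:3

3


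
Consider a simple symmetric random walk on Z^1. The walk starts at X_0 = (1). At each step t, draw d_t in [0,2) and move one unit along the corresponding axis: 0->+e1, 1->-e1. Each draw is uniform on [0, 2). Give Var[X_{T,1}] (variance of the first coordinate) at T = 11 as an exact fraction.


Outcome values over d=0..1: [1, -1]
Σy = 0, Σy² = 2, M = 2
μ = 0/2 = 0,  σ² = 2/2 − (0)² = 1
Independent increments: Var[X_11] = 11·σ² = 11·(1) = 11

11


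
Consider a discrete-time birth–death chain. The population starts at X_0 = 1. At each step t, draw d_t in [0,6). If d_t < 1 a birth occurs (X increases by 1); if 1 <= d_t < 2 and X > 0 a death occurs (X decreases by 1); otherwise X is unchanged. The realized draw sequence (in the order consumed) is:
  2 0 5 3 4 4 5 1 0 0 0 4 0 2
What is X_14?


t=0: X=1, d=2 → hold, X_1=1
t=1: X=1, d=0 → birth, X_2=2
t=2: X=2, d=5 → hold, X_3=2
t=3: X=2, d=3 → hold, X_4=2
t=4: X=2, d=4 → hold, X_5=2
t=5: X=2, d=4 → hold, X_6=2
t=6: X=2, d=5 → hold, X_7=2
t=7: X=2, d=1 → death, X_8=1
t=8: X=1, d=0 → birth, X_9=2
t=9: X=2, d=0 → birth, X_10=3
t=10: X=3, d=0 → birth, X_11=4
t=11: X=4, d=4 → hold, X_12=4
t=12: X=4, d=0 → birth, X_13=5
t=13: X=5, d=2 → hold, X_14=5

5


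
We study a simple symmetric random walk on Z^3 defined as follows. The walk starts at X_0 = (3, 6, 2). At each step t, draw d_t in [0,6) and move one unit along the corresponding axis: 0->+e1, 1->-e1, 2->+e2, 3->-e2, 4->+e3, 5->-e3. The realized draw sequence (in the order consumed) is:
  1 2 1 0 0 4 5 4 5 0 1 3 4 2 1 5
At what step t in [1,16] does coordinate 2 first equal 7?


t=0: X=(3, 6, 2), d=1 → -e1, X_1=(2, 6, 2)
t=1: X=(2, 6, 2), d=2 → +e2, X_2=(2, 7, 2)
t=2: X=(2, 7, 2), d=1 → -e1, X_3=(1, 7, 2)
t=3: X=(1, 7, 2), d=0 → +e1, X_4=(2, 7, 2)
t=4: X=(2, 7, 2), d=0 → +e1, X_5=(3, 7, 2)
t=5: X=(3, 7, 2), d=4 → +e3, X_6=(3, 7, 3)
t=6: X=(3, 7, 3), d=5 → -e3, X_7=(3, 7, 2)
t=7: X=(3, 7, 2), d=4 → +e3, X_8=(3, 7, 3)
t=8: X=(3, 7, 3), d=5 → -e3, X_9=(3, 7, 2)
t=9: X=(3, 7, 2), d=0 → +e1, X_10=(4, 7, 2)
t=10: X=(4, 7, 2), d=1 → -e1, X_11=(3, 7, 2)
t=11: X=(3, 7, 2), d=3 → -e2, X_12=(3, 6, 2)
t=12: X=(3, 6, 2), d=4 → +e3, X_13=(3, 6, 3)
t=13: X=(3, 6, 3), d=2 → +e2, X_14=(3, 7, 3)
t=14: X=(3, 7, 3), d=1 → -e1, X_15=(2, 7, 3)
t=15: X=(2, 7, 3), d=5 → -e3, X_16=(2, 7, 2)

2


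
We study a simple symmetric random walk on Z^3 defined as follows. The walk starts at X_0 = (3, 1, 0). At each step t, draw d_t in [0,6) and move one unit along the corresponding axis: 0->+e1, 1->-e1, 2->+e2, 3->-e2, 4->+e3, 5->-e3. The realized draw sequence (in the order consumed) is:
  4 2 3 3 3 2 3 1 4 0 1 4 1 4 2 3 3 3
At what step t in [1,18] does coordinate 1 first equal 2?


t=0: X=(3, 1, 0), d=4 → +e3, X_1=(3, 1, 1)
t=1: X=(3, 1, 1), d=2 → +e2, X_2=(3, 2, 1)
t=2: X=(3, 2, 1), d=3 → -e2, X_3=(3, 1, 1)
t=3: X=(3, 1, 1), d=3 → -e2, X_4=(3, 0, 1)
t=4: X=(3, 0, 1), d=3 → -e2, X_5=(3, -1, 1)
t=5: X=(3, -1, 1), d=2 → +e2, X_6=(3, 0, 1)
t=6: X=(3, 0, 1), d=3 → -e2, X_7=(3, -1, 1)
t=7: X=(3, -1, 1), d=1 → -e1, X_8=(2, -1, 1)
t=8: X=(2, -1, 1), d=4 → +e3, X_9=(2, -1, 2)
t=9: X=(2, -1, 2), d=0 → +e1, X_10=(3, -1, 2)
t=10: X=(3, -1, 2), d=1 → -e1, X_11=(2, -1, 2)
t=11: X=(2, -1, 2), d=4 → +e3, X_12=(2, -1, 3)
t=12: X=(2, -1, 3), d=1 → -e1, X_13=(1, -1, 3)
t=13: X=(1, -1, 3), d=4 → +e3, X_14=(1, -1, 4)
t=14: X=(1, -1, 4), d=2 → +e2, X_15=(1, 0, 4)
t=15: X=(1, 0, 4), d=3 → -e2, X_16=(1, -1, 4)
t=16: X=(1, -1, 4), d=3 → -e2, X_17=(1, -2, 4)
t=17: X=(1, -2, 4), d=3 → -e2, X_18=(1, -3, 4)

8


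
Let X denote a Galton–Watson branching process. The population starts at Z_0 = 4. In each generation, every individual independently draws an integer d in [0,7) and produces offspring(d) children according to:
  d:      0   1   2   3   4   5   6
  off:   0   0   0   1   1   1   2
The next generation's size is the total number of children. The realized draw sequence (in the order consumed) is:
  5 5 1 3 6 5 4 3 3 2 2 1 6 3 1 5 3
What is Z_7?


gen 0: Z_0=4, draws=[5, 5, 1, 3], offspring=[1, 1, 0, 1], Z_1=3
gen 1: Z_1=3, draws=[6, 5, 4], offspring=[2, 1, 1], Z_2=4
gen 2: Z_2=4, draws=[3, 3, 2, 2], offspring=[1, 1, 0, 0], Z_3=2
gen 3: Z_3=2, draws=[1, 6], offspring=[0, 2], Z_4=2
gen 4: Z_4=2, draws=[3, 1], offspring=[1, 0], Z_5=1
gen 5: Z_5=1, draws=[5], offspring=[1], Z_6=1
gen 6: Z_6=1, draws=[3], offspring=[1], Z_7=1

1


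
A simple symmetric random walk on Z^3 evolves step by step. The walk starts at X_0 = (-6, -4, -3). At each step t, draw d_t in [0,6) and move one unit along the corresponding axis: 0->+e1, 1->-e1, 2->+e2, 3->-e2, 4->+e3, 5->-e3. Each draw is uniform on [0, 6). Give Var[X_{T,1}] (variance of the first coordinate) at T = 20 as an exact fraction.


Outcome values over d=0..5: [1, -1, 0, 0, 0, 0]
Σy = 0, Σy² = 2, M = 6
μ = 0/6 = 0,  σ² = 2/6 − (0)² = 1/3
Independent increments: Var[X_20] = 20·σ² = 20·(1/3) = 20/3

20/3


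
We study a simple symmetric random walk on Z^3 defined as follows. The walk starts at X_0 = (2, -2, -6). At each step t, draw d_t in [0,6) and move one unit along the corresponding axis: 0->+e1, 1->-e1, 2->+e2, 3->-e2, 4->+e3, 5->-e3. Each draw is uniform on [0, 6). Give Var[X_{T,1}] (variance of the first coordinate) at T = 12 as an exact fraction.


4

Outcome values over d=0..5: [1, -1, 0, 0, 0, 0]
Σy = 0, Σy² = 2, M = 6
μ = 0/6 = 0,  σ² = 2/6 − (0)² = 1/3
Independent increments: Var[X_12] = 12·σ² = 12·(1/3) = 4


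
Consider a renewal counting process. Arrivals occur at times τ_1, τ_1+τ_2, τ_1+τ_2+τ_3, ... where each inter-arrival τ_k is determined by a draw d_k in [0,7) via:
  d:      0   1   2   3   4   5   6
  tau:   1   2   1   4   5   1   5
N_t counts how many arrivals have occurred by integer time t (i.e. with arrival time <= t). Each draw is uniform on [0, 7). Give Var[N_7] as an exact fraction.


861774276018/678223072849

Inter-arrival values over d=0..6: [1, 2, 1, 4, 5, 1, 5]
Each d has probability 1/7, so the pmf of τ is: f(1) = 3/7, f(2) = 1/7, f(4) = 1/7, f(5) = 2/7
Let p_n(j) = P(N_n = j), with p_0 = [1]. Condition on τ_1: p_n(0) = P(τ > n), and for j >= 1, p_n(j) = Σ_{k<=n} f(k)·p_{n−k}(j−1)
p_1 = [4/7, 3/7]  (j = 0..1)
p_2 = [3/7, 19/49, 9/49]  (j = 0..2)
p_3 = [3/7, 13/49, 78/343, 27/343]  (j = 0..3)
p_4 = [2/7, 19/49, 58/343, 297/2401, 81/2401]  (j = 0..4)
p_5 = [0, 27/49, 13/49, 36/343, 1080/16807, 243/16807]  (j = 0..5)
p_6 = [0, 13/49, 23/49, 394/2401, 1053/16807, 3807/117649, 729/117649]  (j = 0..6)
p_7 = [0, 9/49, 117/343, 778/2401, 1623/16807, 4239/117649, 13122/823543, 2187/823543]  (j = 0..7)
E[N_7] = Σ j·p_7(j) = 2074173/823543;  E[N_7²] = Σ j²·p_7(j) = 6270429/823543
Var[N_7] = 6270429/823543 − (2074173/823543)² = 861774276018/678223072849


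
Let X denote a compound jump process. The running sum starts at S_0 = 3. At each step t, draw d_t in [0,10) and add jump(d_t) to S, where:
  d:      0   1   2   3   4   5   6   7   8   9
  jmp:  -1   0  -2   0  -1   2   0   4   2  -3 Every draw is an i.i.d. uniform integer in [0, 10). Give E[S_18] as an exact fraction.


24/5

Outcome values over d=0..9: [-1, 0, -2, 0, -1, 2, 0, 4, 2, -3]
Σy = 1, Σy² = 39, M = 10
μ = 1/10 = 1/10,  σ² = 39/10 − (1/10)² = 389/100
E[S_18] = 3 + 18·(1/10) = 24/5


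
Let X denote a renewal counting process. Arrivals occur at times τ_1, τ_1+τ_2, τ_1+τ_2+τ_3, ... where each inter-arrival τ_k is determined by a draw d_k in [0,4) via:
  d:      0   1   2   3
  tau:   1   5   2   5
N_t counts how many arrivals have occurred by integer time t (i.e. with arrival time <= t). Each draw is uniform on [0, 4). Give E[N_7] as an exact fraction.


33501/16384

Inter-arrival values over d=0..3: [1, 5, 2, 5]
Each d has probability 1/4, so the pmf of τ is: f(1) = 1/4, f(2) = 1/4, f(5) = 1/2
Renewal equation for m(n) = E[N_n]: condition on τ_1 = k (if k <= n, one arrival plus a fresh copy on the remaining n−k steps): m(n) = F(n) + Σ_{k<=n} f(k)·m(n−k), where F(n) = P(τ <= n) and m(0) = 0
m(1) = F(1) = 1/4
m(2) = F(2) + f(1)·m(1) = 1/2 + 1/4·1/4 = 9/16
m(3) = F(3) + f(1)·m(2) + f(2)·m(1) = 1/2 + 1/4·9/16 + 1/4·1/4 = 45/64
m(4) = F(4) + f(1)·m(3) + f(2)·m(2) = 1/2 + 1/4·45/64 + 1/4·9/16 = 209/256
m(5) = F(5) + f(1)·m(4) + f(2)·m(3) = 1 + 1/4·209/256 + 1/4·45/64 = 1413/1024
m(6) = F(6) + f(1)·m(5) + f(2)·m(4) + f(5)·m(1) = 1 + 1/4·1413/1024 + 1/4·209/256 + 1/2·1/4 = 6857/4096
m(7) = F(7) + f(1)·m(6) + f(2)·m(5) + f(5)·m(2) = 1 + 1/4·6857/4096 + 1/4·1413/1024 + 1/2·9/16 = 33501/16384
E[N_7] = m(7) = 33501/16384


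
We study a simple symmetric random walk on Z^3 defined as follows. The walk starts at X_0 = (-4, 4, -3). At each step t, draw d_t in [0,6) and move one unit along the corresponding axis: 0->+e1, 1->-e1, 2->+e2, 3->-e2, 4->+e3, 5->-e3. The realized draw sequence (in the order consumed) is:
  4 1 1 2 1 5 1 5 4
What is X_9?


t=0: X=(-4, 4, -3), d=4 → +e3, X_1=(-4, 4, -2)
t=1: X=(-4, 4, -2), d=1 → -e1, X_2=(-5, 4, -2)
t=2: X=(-5, 4, -2), d=1 → -e1, X_3=(-6, 4, -2)
t=3: X=(-6, 4, -2), d=2 → +e2, X_4=(-6, 5, -2)
t=4: X=(-6, 5, -2), d=1 → -e1, X_5=(-7, 5, -2)
t=5: X=(-7, 5, -2), d=5 → -e3, X_6=(-7, 5, -3)
t=6: X=(-7, 5, -3), d=1 → -e1, X_7=(-8, 5, -3)
t=7: X=(-8, 5, -3), d=5 → -e3, X_8=(-8, 5, -4)
t=8: X=(-8, 5, -4), d=4 → +e3, X_9=(-8, 5, -3)

(-8, 5, -3)


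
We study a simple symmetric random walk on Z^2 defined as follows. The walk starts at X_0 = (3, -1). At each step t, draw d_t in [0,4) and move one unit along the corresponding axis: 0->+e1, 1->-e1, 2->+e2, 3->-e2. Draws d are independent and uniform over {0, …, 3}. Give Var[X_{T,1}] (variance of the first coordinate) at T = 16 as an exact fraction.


8

Outcome values over d=0..3: [1, -1, 0, 0]
Σy = 0, Σy² = 2, M = 4
μ = 0/4 = 0,  σ² = 2/4 − (0)² = 1/2
Independent increments: Var[X_16] = 16·σ² = 16·(1/2) = 8


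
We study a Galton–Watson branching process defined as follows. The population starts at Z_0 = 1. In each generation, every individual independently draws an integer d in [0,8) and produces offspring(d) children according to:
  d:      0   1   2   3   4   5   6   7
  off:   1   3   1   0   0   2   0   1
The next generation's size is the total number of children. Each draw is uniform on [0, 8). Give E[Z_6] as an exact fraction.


1

Outcome values over d=0..7: [1, 3, 1, 0, 0, 2, 0, 1]
Σy = 8, Σy² = 16, M = 8
μ = 8/8 = 1,  σ² = 16/8 − (1)² = 1
E[Z_0] = 1
E[Z_1] = 1·E[Z_0] = 1
E[Z_2] = 1·E[Z_1] = 1
E[Z_3] = 1·E[Z_2] = 1
E[Z_4] = 1·E[Z_3] = 1
E[Z_5] = 1·E[Z_4] = 1
E[Z_6] = 1·E[Z_5] = 1


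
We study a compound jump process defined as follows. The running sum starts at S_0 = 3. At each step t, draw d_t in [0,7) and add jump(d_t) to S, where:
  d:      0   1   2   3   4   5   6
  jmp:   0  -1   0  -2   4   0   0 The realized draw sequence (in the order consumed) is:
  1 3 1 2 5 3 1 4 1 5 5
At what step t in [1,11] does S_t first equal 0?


2

t=0: S=3, d=1, jump=-1, S_1=2
t=1: S=2, d=3, jump=-2, S_2=0
t=2: S=0, d=1, jump=-1, S_3=-1
t=3: S=-1, d=2, jump=0, S_4=-1
t=4: S=-1, d=5, jump=0, S_5=-1
t=5: S=-1, d=3, jump=-2, S_6=-3
t=6: S=-3, d=1, jump=-1, S_7=-4
t=7: S=-4, d=4, jump=4, S_8=0
t=8: S=0, d=1, jump=-1, S_9=-1
t=9: S=-1, d=5, jump=0, S_10=-1
t=10: S=-1, d=5, jump=0, S_11=-1


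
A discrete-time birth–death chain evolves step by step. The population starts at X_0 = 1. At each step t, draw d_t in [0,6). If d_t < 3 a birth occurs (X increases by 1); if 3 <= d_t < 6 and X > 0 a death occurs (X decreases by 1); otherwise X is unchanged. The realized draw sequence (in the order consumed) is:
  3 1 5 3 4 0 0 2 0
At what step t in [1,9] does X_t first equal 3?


t=0: X=1, d=3 → death, X_1=0
t=1: X=0, d=1 → birth, X_2=1
t=2: X=1, d=5 → death, X_3=0
t=3: X=0, d=3 → hold, X_4=0
t=4: X=0, d=4 → hold, X_5=0
t=5: X=0, d=0 → birth, X_6=1
t=6: X=1, d=0 → birth, X_7=2
t=7: X=2, d=2 → birth, X_8=3
t=8: X=3, d=0 → birth, X_9=4

8


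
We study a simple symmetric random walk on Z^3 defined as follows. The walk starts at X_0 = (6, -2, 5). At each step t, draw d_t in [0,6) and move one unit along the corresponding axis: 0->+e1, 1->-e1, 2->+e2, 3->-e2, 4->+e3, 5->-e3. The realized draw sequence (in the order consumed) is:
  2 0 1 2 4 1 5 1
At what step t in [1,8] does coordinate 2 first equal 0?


t=0: X=(6, -2, 5), d=2 → +e2, X_1=(6, -1, 5)
t=1: X=(6, -1, 5), d=0 → +e1, X_2=(7, -1, 5)
t=2: X=(7, -1, 5), d=1 → -e1, X_3=(6, -1, 5)
t=3: X=(6, -1, 5), d=2 → +e2, X_4=(6, 0, 5)
t=4: X=(6, 0, 5), d=4 → +e3, X_5=(6, 0, 6)
t=5: X=(6, 0, 6), d=1 → -e1, X_6=(5, 0, 6)
t=6: X=(5, 0, 6), d=5 → -e3, X_7=(5, 0, 5)
t=7: X=(5, 0, 5), d=1 → -e1, X_8=(4, 0, 5)

4


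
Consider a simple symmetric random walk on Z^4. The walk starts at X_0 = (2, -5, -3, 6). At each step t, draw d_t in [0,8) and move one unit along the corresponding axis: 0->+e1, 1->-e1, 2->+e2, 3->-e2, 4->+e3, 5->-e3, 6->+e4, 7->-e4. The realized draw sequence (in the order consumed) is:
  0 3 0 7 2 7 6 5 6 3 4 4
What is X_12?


t=0: X=(2, -5, -3, 6), d=0 → +e1, X_1=(3, -5, -3, 6)
t=1: X=(3, -5, -3, 6), d=3 → -e2, X_2=(3, -6, -3, 6)
t=2: X=(3, -6, -3, 6), d=0 → +e1, X_3=(4, -6, -3, 6)
t=3: X=(4, -6, -3, 6), d=7 → -e4, X_4=(4, -6, -3, 5)
t=4: X=(4, -6, -3, 5), d=2 → +e2, X_5=(4, -5, -3, 5)
t=5: X=(4, -5, -3, 5), d=7 → -e4, X_6=(4, -5, -3, 4)
t=6: X=(4, -5, -3, 4), d=6 → +e4, X_7=(4, -5, -3, 5)
t=7: X=(4, -5, -3, 5), d=5 → -e3, X_8=(4, -5, -4, 5)
t=8: X=(4, -5, -4, 5), d=6 → +e4, X_9=(4, -5, -4, 6)
t=9: X=(4, -5, -4, 6), d=3 → -e2, X_10=(4, -6, -4, 6)
t=10: X=(4, -6, -4, 6), d=4 → +e3, X_11=(4, -6, -3, 6)
t=11: X=(4, -6, -3, 6), d=4 → +e3, X_12=(4, -6, -2, 6)

(4, -6, -2, 6)


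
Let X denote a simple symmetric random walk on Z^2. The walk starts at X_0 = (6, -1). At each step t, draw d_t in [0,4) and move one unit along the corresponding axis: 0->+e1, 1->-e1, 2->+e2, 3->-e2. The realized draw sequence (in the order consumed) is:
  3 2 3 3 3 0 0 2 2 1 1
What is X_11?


t=0: X=(6, -1), d=3 → -e2, X_1=(6, -2)
t=1: X=(6, -2), d=2 → +e2, X_2=(6, -1)
t=2: X=(6, -1), d=3 → -e2, X_3=(6, -2)
t=3: X=(6, -2), d=3 → -e2, X_4=(6, -3)
t=4: X=(6, -3), d=3 → -e2, X_5=(6, -4)
t=5: X=(6, -4), d=0 → +e1, X_6=(7, -4)
t=6: X=(7, -4), d=0 → +e1, X_7=(8, -4)
t=7: X=(8, -4), d=2 → +e2, X_8=(8, -3)
t=8: X=(8, -3), d=2 → +e2, X_9=(8, -2)
t=9: X=(8, -2), d=1 → -e1, X_10=(7, -2)
t=10: X=(7, -2), d=1 → -e1, X_11=(6, -2)

(6, -2)


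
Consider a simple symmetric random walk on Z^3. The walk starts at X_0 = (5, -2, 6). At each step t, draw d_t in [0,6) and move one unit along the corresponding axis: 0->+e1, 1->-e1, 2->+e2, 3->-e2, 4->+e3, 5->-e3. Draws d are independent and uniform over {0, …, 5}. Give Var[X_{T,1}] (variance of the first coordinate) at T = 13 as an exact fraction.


Outcome values over d=0..5: [1, -1, 0, 0, 0, 0]
Σy = 0, Σy² = 2, M = 6
μ = 0/6 = 0,  σ² = 2/6 − (0)² = 1/3
Independent increments: Var[X_13] = 13·σ² = 13·(1/3) = 13/3

13/3


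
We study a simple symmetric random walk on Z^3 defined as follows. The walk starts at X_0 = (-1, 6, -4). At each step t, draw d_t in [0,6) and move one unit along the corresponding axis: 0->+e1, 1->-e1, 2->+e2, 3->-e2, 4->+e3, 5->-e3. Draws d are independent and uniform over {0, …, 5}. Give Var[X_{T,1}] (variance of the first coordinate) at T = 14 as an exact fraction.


14/3

Outcome values over d=0..5: [1, -1, 0, 0, 0, 0]
Σy = 0, Σy² = 2, M = 6
μ = 0/6 = 0,  σ² = 2/6 − (0)² = 1/3
Independent increments: Var[X_14] = 14·σ² = 14·(1/3) = 14/3


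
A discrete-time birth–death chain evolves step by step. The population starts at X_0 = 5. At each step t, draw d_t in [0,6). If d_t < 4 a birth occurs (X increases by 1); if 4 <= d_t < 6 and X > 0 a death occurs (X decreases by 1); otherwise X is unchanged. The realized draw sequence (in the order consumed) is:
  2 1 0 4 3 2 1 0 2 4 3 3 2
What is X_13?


t=0: X=5, d=2 → birth, X_1=6
t=1: X=6, d=1 → birth, X_2=7
t=2: X=7, d=0 → birth, X_3=8
t=3: X=8, d=4 → death, X_4=7
t=4: X=7, d=3 → birth, X_5=8
t=5: X=8, d=2 → birth, X_6=9
t=6: X=9, d=1 → birth, X_7=10
t=7: X=10, d=0 → birth, X_8=11
t=8: X=11, d=2 → birth, X_9=12
t=9: X=12, d=4 → death, X_10=11
t=10: X=11, d=3 → birth, X_11=12
t=11: X=12, d=3 → birth, X_12=13
t=12: X=13, d=2 → birth, X_13=14

14


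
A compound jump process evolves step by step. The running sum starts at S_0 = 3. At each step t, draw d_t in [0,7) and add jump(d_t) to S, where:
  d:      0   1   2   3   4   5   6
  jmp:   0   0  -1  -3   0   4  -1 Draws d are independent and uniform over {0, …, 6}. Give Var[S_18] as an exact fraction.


3384/49

Outcome values over d=0..6: [0, 0, -1, -3, 0, 4, -1]
Σy = -1, Σy² = 27, M = 7
μ = -1/7 = -1/7,  σ² = 27/7 − (-1/7)² = 188/49
Independent increments: Var[S_18] = 18·σ² = 18·(188/49) = 3384/49


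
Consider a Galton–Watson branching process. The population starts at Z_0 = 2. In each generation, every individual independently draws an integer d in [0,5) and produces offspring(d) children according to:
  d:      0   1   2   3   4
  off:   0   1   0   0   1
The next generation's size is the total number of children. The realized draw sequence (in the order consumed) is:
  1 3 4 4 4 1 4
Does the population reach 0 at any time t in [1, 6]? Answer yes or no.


gen 0: Z_0=2, draws=[1, 3], offspring=[1, 0], Z_1=1
gen 1: Z_1=1, draws=[4], offspring=[1], Z_2=1
gen 2: Z_2=1, draws=[4], offspring=[1], Z_3=1
gen 3: Z_3=1, draws=[4], offspring=[1], Z_4=1
gen 4: Z_4=1, draws=[1], offspring=[1], Z_5=1
gen 5: Z_5=1, draws=[4], offspring=[1], Z_6=1

no


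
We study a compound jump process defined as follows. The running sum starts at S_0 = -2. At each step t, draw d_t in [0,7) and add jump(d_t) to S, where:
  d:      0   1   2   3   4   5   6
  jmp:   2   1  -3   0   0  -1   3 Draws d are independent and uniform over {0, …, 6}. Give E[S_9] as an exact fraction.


Outcome values over d=0..6: [2, 1, -3, 0, 0, -1, 3]
Σy = 2, Σy² = 24, M = 7
μ = 2/7 = 2/7,  σ² = 24/7 − (2/7)² = 164/49
E[S_9] = -2 + 9·(2/7) = 4/7

4/7


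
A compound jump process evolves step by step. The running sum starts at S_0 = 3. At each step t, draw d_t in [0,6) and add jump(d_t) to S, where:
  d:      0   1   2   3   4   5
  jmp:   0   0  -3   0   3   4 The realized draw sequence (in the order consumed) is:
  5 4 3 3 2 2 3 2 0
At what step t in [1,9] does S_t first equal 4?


6

t=0: S=3, d=5, jump=4, S_1=7
t=1: S=7, d=4, jump=3, S_2=10
t=2: S=10, d=3, jump=0, S_3=10
t=3: S=10, d=3, jump=0, S_4=10
t=4: S=10, d=2, jump=-3, S_5=7
t=5: S=7, d=2, jump=-3, S_6=4
t=6: S=4, d=3, jump=0, S_7=4
t=7: S=4, d=2, jump=-3, S_8=1
t=8: S=1, d=0, jump=0, S_9=1


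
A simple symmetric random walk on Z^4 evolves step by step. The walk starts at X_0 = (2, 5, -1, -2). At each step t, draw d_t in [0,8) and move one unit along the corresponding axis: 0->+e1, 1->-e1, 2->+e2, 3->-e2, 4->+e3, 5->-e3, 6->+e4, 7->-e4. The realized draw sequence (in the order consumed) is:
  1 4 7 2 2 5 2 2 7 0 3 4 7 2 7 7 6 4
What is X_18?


(2, 9, 1, -6)

t=0: X=(2, 5, -1, -2), d=1 → -e1, X_1=(1, 5, -1, -2)
t=1: X=(1, 5, -1, -2), d=4 → +e3, X_2=(1, 5, 0, -2)
t=2: X=(1, 5, 0, -2), d=7 → -e4, X_3=(1, 5, 0, -3)
t=3: X=(1, 5, 0, -3), d=2 → +e2, X_4=(1, 6, 0, -3)
t=4: X=(1, 6, 0, -3), d=2 → +e2, X_5=(1, 7, 0, -3)
t=5: X=(1, 7, 0, -3), d=5 → -e3, X_6=(1, 7, -1, -3)
t=6: X=(1, 7, -1, -3), d=2 → +e2, X_7=(1, 8, -1, -3)
t=7: X=(1, 8, -1, -3), d=2 → +e2, X_8=(1, 9, -1, -3)
t=8: X=(1, 9, -1, -3), d=7 → -e4, X_9=(1, 9, -1, -4)
t=9: X=(1, 9, -1, -4), d=0 → +e1, X_10=(2, 9, -1, -4)
t=10: X=(2, 9, -1, -4), d=3 → -e2, X_11=(2, 8, -1, -4)
t=11: X=(2, 8, -1, -4), d=4 → +e3, X_12=(2, 8, 0, -4)
t=12: X=(2, 8, 0, -4), d=7 → -e4, X_13=(2, 8, 0, -5)
t=13: X=(2, 8, 0, -5), d=2 → +e2, X_14=(2, 9, 0, -5)
t=14: X=(2, 9, 0, -5), d=7 → -e4, X_15=(2, 9, 0, -6)
t=15: X=(2, 9, 0, -6), d=7 → -e4, X_16=(2, 9, 0, -7)
t=16: X=(2, 9, 0, -7), d=6 → +e4, X_17=(2, 9, 0, -6)
t=17: X=(2, 9, 0, -6), d=4 → +e3, X_18=(2, 9, 1, -6)


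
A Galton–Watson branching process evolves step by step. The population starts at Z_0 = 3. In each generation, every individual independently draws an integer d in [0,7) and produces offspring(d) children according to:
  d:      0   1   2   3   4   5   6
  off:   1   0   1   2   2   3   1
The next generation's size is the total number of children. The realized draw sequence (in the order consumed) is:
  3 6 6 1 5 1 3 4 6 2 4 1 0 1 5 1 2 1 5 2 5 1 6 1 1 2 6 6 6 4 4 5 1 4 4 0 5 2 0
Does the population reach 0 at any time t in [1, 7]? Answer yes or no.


gen 0: Z_0=3, draws=[3, 6, 6], offspring=[2, 1, 1], Z_1=4
gen 1: Z_1=4, draws=[1, 5, 1, 3], offspring=[0, 3, 0, 2], Z_2=5
gen 2: Z_2=5, draws=[4, 6, 2, 4, 1], offspring=[2, 1, 1, 2, 0], Z_3=6
gen 3: Z_3=6, draws=[0, 1, 5, 1, 2, 1], offspring=[1, 0, 3, 0, 1, 0], Z_4=5
gen 4: Z_4=5, draws=[5, 2, 5, 1, 6], offspring=[3, 1, 3, 0, 1], Z_5=8
gen 5: Z_5=8, draws=[1, 1, 2, 6, 6, 6, 4, 4], offspring=[0, 0, 1, 1, 1, 1, 2, 2], Z_6=8
gen 6: Z_6=8, draws=[5, 1, 4, 4, 0, 5, 2, 0], offspring=[3, 0, 2, 2, 1, 3, 1, 1], Z_7=13

no


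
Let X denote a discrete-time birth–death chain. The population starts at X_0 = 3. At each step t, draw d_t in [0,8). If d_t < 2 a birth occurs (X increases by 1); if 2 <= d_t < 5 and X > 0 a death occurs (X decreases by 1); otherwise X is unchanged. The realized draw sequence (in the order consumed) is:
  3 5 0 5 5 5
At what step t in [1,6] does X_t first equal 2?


1

t=0: X=3, d=3 → death, X_1=2
t=1: X=2, d=5 → hold, X_2=2
t=2: X=2, d=0 → birth, X_3=3
t=3: X=3, d=5 → hold, X_4=3
t=4: X=3, d=5 → hold, X_5=3
t=5: X=3, d=5 → hold, X_6=3


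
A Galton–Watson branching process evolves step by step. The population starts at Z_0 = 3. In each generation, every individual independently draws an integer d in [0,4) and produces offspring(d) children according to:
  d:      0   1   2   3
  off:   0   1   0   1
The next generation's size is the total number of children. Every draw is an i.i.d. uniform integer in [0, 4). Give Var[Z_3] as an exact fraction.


21/64

Outcome values over d=0..3: [0, 1, 0, 1]
Σy = 2, Σy² = 2, M = 4
μ = 2/4 = 1/2,  σ² = 2/4 − (1/2)² = 1/4
V_0 = 0, E_0 = 3
V_1 = 1/4·E_0 + (1/2)²·V_0 = 3/4;  E_1 = 3/2
V_2 = 1/4·E_1 + (1/2)²·V_1 = 9/16;  E_2 = 3/4
V_3 = 1/4·E_2 + (1/2)²·V_2 = 21/64;  E_3 = 3/8


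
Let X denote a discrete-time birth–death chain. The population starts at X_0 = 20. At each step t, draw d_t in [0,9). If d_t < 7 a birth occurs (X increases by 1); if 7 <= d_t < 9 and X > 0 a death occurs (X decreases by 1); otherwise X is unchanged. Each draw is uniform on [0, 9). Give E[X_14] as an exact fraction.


X can drop by at most 1 per step and X_0 = 20 > T = 14, so X_t >= 20 − t >= 6 > 0 for every t <= 14: the floor at 0 (the 'and X > 0' condition) never binds. Hence X_14 = X_0 + Σ_{t<14} Y_t with i.i.d. increments Y_t = y(d_t) ∈ {+1, −1, 0}.
Outcome values over d=0..8: [1, 1, 1, 1, 1, 1, 1, -1, -1]
Σy = 5, Σy² = 9, M = 9
μ = 5/9 = 5/9,  σ² = 9/9 − (5/9)² = 56/81
E[X_14] = 20 + 14·(5/9) = 250/9

250/9


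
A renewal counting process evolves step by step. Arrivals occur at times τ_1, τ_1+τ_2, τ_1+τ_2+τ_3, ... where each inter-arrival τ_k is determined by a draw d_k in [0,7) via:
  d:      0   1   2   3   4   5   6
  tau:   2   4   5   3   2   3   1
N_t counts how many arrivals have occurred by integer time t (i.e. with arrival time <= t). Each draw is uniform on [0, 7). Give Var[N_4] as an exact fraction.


2599596/5764801

Inter-arrival values over d=0..6: [2, 4, 5, 3, 2, 3, 1]
Each d has probability 1/7, so the pmf of τ is: f(1) = 1/7, f(2) = 2/7, f(3) = 2/7, f(4) = 1/7, f(5) = 1/7
Let p_n(j) = P(N_n = j), with p_0 = [1]. Condition on τ_1: p_n(0) = P(τ > n), and for j >= 1, p_n(j) = Σ_{k<=n} f(k)·p_{n−k}(j−1)
p_1 = [6/7, 1/7]  (j = 0..1)
p_2 = [4/7, 20/49, 1/49]  (j = 0..2)
p_3 = [2/7, 30/49, 34/343, 1/343]  (j = 0..3)
p_4 = [1/7, 29/49, 12/49, 48/2401, 1/2401]  (j = 0..4)
E[N_4] = Σ j·p_4(j) = 2745/2401;  E[N_4²] = Σ j²·p_4(j) = 603/343
Var[N_4] = 603/343 − (2745/2401)² = 2599596/5764801


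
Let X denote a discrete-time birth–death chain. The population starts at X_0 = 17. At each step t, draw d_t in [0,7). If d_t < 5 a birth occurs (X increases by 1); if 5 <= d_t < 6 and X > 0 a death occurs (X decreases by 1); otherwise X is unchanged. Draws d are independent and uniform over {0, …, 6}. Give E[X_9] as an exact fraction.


155/7

X can drop by at most 1 per step and X_0 = 17 > T = 9, so X_t >= 17 − t >= 8 > 0 for every t <= 9: the floor at 0 (the 'and X > 0' condition) never binds. Hence X_9 = X_0 + Σ_{t<9} Y_t with i.i.d. increments Y_t = y(d_t) ∈ {+1, −1, 0}.
Outcome values over d=0..6: [1, 1, 1, 1, 1, -1, 0]
Σy = 4, Σy² = 6, M = 7
μ = 4/7 = 4/7,  σ² = 6/7 − (4/7)² = 26/49
E[X_9] = 17 + 9·(4/7) = 155/7


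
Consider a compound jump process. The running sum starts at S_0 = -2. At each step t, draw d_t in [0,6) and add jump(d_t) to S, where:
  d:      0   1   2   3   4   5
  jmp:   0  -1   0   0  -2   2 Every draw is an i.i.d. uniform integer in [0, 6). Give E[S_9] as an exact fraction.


Outcome values over d=0..5: [0, -1, 0, 0, -2, 2]
Σy = -1, Σy² = 9, M = 6
μ = -1/6 = -1/6,  σ² = 9/6 − (-1/6)² = 53/36
E[S_9] = -2 + 9·(-1/6) = -7/2

-7/2


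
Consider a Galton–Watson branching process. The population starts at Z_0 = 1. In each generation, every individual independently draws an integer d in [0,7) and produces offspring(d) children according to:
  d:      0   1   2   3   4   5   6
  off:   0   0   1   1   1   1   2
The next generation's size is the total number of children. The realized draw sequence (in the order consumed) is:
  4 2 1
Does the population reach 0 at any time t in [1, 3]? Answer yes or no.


gen 0: Z_0=1, draws=[4], offspring=[1], Z_1=1
gen 1: Z_1=1, draws=[2], offspring=[1], Z_2=1
gen 2: Z_2=1, draws=[1], offspring=[0], Z_3=0

yes


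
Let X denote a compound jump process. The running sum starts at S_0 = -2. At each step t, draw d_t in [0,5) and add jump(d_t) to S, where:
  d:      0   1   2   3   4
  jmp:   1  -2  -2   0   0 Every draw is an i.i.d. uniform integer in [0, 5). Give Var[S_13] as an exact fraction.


Outcome values over d=0..4: [1, -2, -2, 0, 0]
Σy = -3, Σy² = 9, M = 5
μ = -3/5 = -3/5,  σ² = 9/5 − (-3/5)² = 36/25
Independent increments: Var[S_13] = 13·σ² = 13·(36/25) = 468/25

468/25


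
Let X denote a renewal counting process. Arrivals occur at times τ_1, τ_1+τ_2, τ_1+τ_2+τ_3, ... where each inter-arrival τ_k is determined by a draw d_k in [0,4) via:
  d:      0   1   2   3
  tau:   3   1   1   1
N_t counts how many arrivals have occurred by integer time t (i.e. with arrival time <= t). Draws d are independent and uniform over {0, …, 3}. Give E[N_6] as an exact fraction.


16373/4096

Inter-arrival values over d=0..3: [3, 1, 1, 1]
Each d has probability 1/4, so the pmf of τ is: f(1) = 3/4, f(3) = 1/4
Renewal equation for m(n) = E[N_n]: condition on τ_1 = k (if k <= n, one arrival plus a fresh copy on the remaining n−k steps): m(n) = F(n) + Σ_{k<=n} f(k)·m(n−k), where F(n) = P(τ <= n) and m(0) = 0
m(1) = F(1) = 3/4
m(2) = F(2) + f(1)·m(1) = 3/4 + 3/4·3/4 = 21/16
m(3) = F(3) + f(1)·m(2) = 1 + 3/4·21/16 = 127/64
m(4) = F(4) + f(1)·m(3) + f(3)·m(1) = 1 + 3/4·127/64 + 1/4·3/4 = 685/256
m(5) = F(5) + f(1)·m(4) + f(3)·m(2) = 1 + 3/4·685/256 + 1/4·21/16 = 3415/1024
m(6) = F(6) + f(1)·m(5) + f(3)·m(3) = 1 + 3/4·3415/1024 + 1/4·127/64 = 16373/4096
E[N_6] = m(6) = 16373/4096


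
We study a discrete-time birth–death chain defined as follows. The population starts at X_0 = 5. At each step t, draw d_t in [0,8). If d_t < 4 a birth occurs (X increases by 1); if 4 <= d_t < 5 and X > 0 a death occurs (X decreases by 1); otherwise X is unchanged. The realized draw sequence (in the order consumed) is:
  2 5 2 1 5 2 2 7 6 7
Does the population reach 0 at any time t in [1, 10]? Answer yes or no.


t=0: X=5, d=2 → birth, X_1=6
t=1: X=6, d=5 → hold, X_2=6
t=2: X=6, d=2 → birth, X_3=7
t=3: X=7, d=1 → birth, X_4=8
t=4: X=8, d=5 → hold, X_5=8
t=5: X=8, d=2 → birth, X_6=9
t=6: X=9, d=2 → birth, X_7=10
t=7: X=10, d=7 → hold, X_8=10
t=8: X=10, d=6 → hold, X_9=10
t=9: X=10, d=7 → hold, X_10=10

no


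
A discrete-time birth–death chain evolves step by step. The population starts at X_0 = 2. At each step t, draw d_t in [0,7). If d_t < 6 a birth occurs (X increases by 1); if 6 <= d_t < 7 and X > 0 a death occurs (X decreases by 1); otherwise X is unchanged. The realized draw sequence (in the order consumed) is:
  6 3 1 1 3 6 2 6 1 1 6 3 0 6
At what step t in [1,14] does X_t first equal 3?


3

t=0: X=2, d=6 → death, X_1=1
t=1: X=1, d=3 → birth, X_2=2
t=2: X=2, d=1 → birth, X_3=3
t=3: X=3, d=1 → birth, X_4=4
t=4: X=4, d=3 → birth, X_5=5
t=5: X=5, d=6 → death, X_6=4
t=6: X=4, d=2 → birth, X_7=5
t=7: X=5, d=6 → death, X_8=4
t=8: X=4, d=1 → birth, X_9=5
t=9: X=5, d=1 → birth, X_10=6
t=10: X=6, d=6 → death, X_11=5
t=11: X=5, d=3 → birth, X_12=6
t=12: X=6, d=0 → birth, X_13=7
t=13: X=7, d=6 → death, X_14=6


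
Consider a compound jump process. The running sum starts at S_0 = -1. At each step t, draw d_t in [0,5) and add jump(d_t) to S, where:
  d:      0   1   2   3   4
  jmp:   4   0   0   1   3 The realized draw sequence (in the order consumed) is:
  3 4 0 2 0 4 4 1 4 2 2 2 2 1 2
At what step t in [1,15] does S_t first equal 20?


t=0: S=-1, d=3, jump=1, S_1=0
t=1: S=0, d=4, jump=3, S_2=3
t=2: S=3, d=0, jump=4, S_3=7
t=3: S=7, d=2, jump=0, S_4=7
t=4: S=7, d=0, jump=4, S_5=11
t=5: S=11, d=4, jump=3, S_6=14
t=6: S=14, d=4, jump=3, S_7=17
t=7: S=17, d=1, jump=0, S_8=17
t=8: S=17, d=4, jump=3, S_9=20
t=9: S=20, d=2, jump=0, S_10=20
t=10: S=20, d=2, jump=0, S_11=20
t=11: S=20, d=2, jump=0, S_12=20
t=12: S=20, d=2, jump=0, S_13=20
t=13: S=20, d=1, jump=0, S_14=20
t=14: S=20, d=2, jump=0, S_15=20

9


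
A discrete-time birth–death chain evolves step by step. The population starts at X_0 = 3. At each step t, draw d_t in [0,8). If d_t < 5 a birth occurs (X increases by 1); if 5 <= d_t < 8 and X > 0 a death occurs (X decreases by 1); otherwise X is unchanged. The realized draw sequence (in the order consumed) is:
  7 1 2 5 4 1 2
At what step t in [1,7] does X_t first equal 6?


t=0: X=3, d=7 → death, X_1=2
t=1: X=2, d=1 → birth, X_2=3
t=2: X=3, d=2 → birth, X_3=4
t=3: X=4, d=5 → death, X_4=3
t=4: X=3, d=4 → birth, X_5=4
t=5: X=4, d=1 → birth, X_6=5
t=6: X=5, d=2 → birth, X_7=6

7


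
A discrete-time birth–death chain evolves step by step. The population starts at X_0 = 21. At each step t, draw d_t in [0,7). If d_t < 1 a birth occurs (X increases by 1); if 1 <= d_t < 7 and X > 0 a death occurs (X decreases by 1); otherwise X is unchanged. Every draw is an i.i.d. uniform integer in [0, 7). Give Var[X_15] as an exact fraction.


X can drop by at most 1 per step and X_0 = 21 > T = 15, so X_t >= 21 − t >= 6 > 0 for every t <= 15: the floor at 0 (the 'and X > 0' condition) never binds. Hence X_15 = X_0 + Σ_{t<15} Y_t with i.i.d. increments Y_t = y(d_t) ∈ {+1, −1, 0}.
Outcome values over d=0..6: [1, -1, -1, -1, -1, -1, -1]
Σy = -5, Σy² = 7, M = 7
μ = -5/7 = -5/7,  σ² = 7/7 − (-5/7)² = 24/49
Independent increments: Var[X_15] = 15·σ² = 15·(24/49) = 360/49

360/49


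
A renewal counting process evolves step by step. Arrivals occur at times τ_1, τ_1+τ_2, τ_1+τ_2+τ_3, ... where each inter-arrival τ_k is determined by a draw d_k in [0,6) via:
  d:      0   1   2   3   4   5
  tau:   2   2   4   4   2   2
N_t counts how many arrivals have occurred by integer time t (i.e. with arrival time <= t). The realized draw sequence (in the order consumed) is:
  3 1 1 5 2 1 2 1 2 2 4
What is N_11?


draw d_1=3: τ_1=4, arrival time A_1=4
draw d_2=1: τ_2=2, arrival time A_2=6
draw d_3=1: τ_3=2, arrival time A_3=8
draw d_4=5: τ_4=2, arrival time A_4=10
draw d_5=2: τ_5=4, arrival time A_5=14
draw d_6=1: τ_6=2, arrival time A_6=16
draw d_7=2: τ_7=4, arrival time A_7=20
draw d_8=1: τ_8=2, arrival time A_8=22
draw d_9=2: τ_9=4, arrival time A_9=26
draw d_10=2: τ_10=4, arrival time A_10=30
draw d_11=4: τ_11=2, arrival time A_11=32
N_t over t=0..11: 0:0 1:0 2:0 3:0 4:1 5:1 6:2 7:2 8:3 9:3 10:4 11:4

4


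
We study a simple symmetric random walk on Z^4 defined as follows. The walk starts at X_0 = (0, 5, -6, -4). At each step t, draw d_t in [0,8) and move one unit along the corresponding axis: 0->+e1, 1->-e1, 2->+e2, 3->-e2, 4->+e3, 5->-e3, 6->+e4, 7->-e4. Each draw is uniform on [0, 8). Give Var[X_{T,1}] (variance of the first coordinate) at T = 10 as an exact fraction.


5/2

Outcome values over d=0..7: [1, -1, 0, 0, 0, 0, 0, 0]
Σy = 0, Σy² = 2, M = 8
μ = 0/8 = 0,  σ² = 2/8 − (0)² = 1/4
Independent increments: Var[X_10] = 10·σ² = 10·(1/4) = 5/2


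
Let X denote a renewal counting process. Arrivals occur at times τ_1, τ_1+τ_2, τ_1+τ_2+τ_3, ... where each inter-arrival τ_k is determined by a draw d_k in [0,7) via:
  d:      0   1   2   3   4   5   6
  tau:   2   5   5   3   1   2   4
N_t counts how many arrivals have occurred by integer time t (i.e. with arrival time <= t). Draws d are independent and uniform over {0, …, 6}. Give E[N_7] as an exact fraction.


Inter-arrival values over d=0..6: [2, 5, 5, 3, 1, 2, 4]
Each d has probability 1/7, so the pmf of τ is: f(1) = 1/7, f(2) = 2/7, f(3) = 1/7, f(4) = 1/7, f(5) = 2/7
Renewal equation for m(n) = E[N_n]: condition on τ_1 = k (if k <= n, one arrival plus a fresh copy on the remaining n−k steps): m(n) = F(n) + Σ_{k<=n} f(k)·m(n−k), where F(n) = P(τ <= n) and m(0) = 0
m(1) = F(1) = 1/7
m(2) = F(2) + f(1)·m(1) = 3/7 + 1/7·1/7 = 22/49
m(3) = F(3) + f(1)·m(2) + f(2)·m(1) = 4/7 + 1/7·22/49 + 2/7·1/7 = 232/343
m(4) = F(4) + f(1)·m(3) + f(2)·m(2) + f(3)·m(1) = 5/7 + 1/7·232/343 + 2/7·22/49 + 1/7·1/7 = 2304/2401
m(5) = F(5) + f(1)·m(4) + f(2)·m(3) + f(3)·m(2) + f(4)·m(1) = 1 + 1/7·2304/2401 + 2/7·232/343 + 1/7·22/49 + 1/7·1/7 = 23780/16807
m(6) = F(6) + f(1)·m(5) + f(2)·m(4) + f(3)·m(3) + f(4)·m(2) + f(5)·m(1) = 1 + 1/7·23780/16807 + 2/7·2304/2401 + 1/7·232/343 + 1/7·22/49 + 2/7·1/7 = 197401/117649
m(7) = F(7) + f(1)·m(6) + f(2)·m(5) + f(3)·m(4) + f(4)·m(3) + f(5)·m(2) = 1 + 1/7·197401/117649 + 2/7·23780/16807 + 1/7·2304/2401 + 1/7·232/343 + 2/7·22/49 = 1651980/823543
E[N_7] = m(7) = 1651980/823543

1651980/823543


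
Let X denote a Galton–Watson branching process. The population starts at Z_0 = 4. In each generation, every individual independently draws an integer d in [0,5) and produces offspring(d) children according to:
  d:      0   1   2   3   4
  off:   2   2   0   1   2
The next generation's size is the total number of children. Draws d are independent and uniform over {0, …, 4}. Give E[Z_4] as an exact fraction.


Outcome values over d=0..4: [2, 2, 0, 1, 2]
Σy = 7, Σy² = 13, M = 5
μ = 7/5 = 7/5,  σ² = 13/5 − (7/5)² = 16/25
E[Z_0] = 4
E[Z_1] = 7/5·E[Z_0] = 28/5
E[Z_2] = 7/5·E[Z_1] = 196/25
E[Z_3] = 7/5·E[Z_2] = 1372/125
E[Z_4] = 7/5·E[Z_3] = 9604/625

9604/625


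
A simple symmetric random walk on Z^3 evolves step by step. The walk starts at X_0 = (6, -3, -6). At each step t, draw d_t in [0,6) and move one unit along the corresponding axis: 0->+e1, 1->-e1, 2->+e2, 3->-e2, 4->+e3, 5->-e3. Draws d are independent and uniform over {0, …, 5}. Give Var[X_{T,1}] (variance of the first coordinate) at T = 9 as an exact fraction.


3

Outcome values over d=0..5: [1, -1, 0, 0, 0, 0]
Σy = 0, Σy² = 2, M = 6
μ = 0/6 = 0,  σ² = 2/6 − (0)² = 1/3
Independent increments: Var[X_9] = 9·σ² = 9·(1/3) = 3


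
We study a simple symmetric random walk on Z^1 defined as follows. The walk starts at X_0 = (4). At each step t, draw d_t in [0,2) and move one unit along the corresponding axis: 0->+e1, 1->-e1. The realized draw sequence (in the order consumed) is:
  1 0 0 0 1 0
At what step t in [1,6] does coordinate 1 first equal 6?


t=0: X=(4), d=1 → -e1, X_1=(3)
t=1: X=(3), d=0 → +e1, X_2=(4)
t=2: X=(4), d=0 → +e1, X_3=(5)
t=3: X=(5), d=0 → +e1, X_4=(6)
t=4: X=(6), d=1 → -e1, X_5=(5)
t=5: X=(5), d=0 → +e1, X_6=(6)

4


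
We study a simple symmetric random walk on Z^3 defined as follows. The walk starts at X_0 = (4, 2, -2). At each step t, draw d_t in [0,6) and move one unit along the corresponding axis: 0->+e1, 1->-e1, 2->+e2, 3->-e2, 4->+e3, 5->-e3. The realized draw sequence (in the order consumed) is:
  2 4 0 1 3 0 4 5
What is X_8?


(5, 2, -1)

t=0: X=(4, 2, -2), d=2 → +e2, X_1=(4, 3, -2)
t=1: X=(4, 3, -2), d=4 → +e3, X_2=(4, 3, -1)
t=2: X=(4, 3, -1), d=0 → +e1, X_3=(5, 3, -1)
t=3: X=(5, 3, -1), d=1 → -e1, X_4=(4, 3, -1)
t=4: X=(4, 3, -1), d=3 → -e2, X_5=(4, 2, -1)
t=5: X=(4, 2, -1), d=0 → +e1, X_6=(5, 2, -1)
t=6: X=(5, 2, -1), d=4 → +e3, X_7=(5, 2, 0)
t=7: X=(5, 2, 0), d=5 → -e3, X_8=(5, 2, -1)


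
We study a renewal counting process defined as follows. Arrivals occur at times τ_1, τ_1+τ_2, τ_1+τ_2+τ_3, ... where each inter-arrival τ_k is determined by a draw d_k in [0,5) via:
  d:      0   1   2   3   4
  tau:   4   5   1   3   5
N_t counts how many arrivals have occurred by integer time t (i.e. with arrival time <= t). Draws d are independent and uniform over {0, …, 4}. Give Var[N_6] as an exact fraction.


96475464/244140625

Inter-arrival values over d=0..4: [4, 5, 1, 3, 5]
Each d has probability 1/5, so the pmf of τ is: f(1) = 1/5, f(3) = 1/5, f(4) = 1/5, f(5) = 2/5
Let p_n(j) = P(N_n = j), with p_0 = [1]. Condition on τ_1: p_n(0) = P(τ > n), and for j >= 1, p_n(j) = Σ_{k<=n} f(k)·p_{n−k}(j−1)
p_1 = [4/5, 1/5]  (j = 0..1)
p_2 = [4/5, 4/25, 1/25]  (j = 0..2)
p_3 = [3/5, 9/25, 4/125, 1/125]  (j = 0..3)
p_4 = [2/5, 12/25, 14/125, 4/625, 1/625]  (j = 0..4)
p_5 = [0, 4/5, 21/125, 19/625, 4/3125, 1/3125]  (j = 0..5)
p_6 = [0, 3/5, 43/125, 6/125, 24/3125, 4/15625, 1/15625]  (j = 0..6)
E[N_6] = Σ j·p_6(j) = 22881/15625;  E[N_6²] = Σ j²·p_6(j) = 39681/15625
Var[N_6] = 39681/15625 − (22881/15625)² = 96475464/244140625


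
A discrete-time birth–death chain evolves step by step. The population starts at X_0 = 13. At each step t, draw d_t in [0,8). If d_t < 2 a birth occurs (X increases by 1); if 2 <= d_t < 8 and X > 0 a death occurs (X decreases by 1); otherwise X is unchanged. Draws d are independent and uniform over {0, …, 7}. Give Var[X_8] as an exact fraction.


6

X can drop by at most 1 per step and X_0 = 13 > T = 8, so X_t >= 13 − t >= 5 > 0 for every t <= 8: the floor at 0 (the 'and X > 0' condition) never binds. Hence X_8 = X_0 + Σ_{t<8} Y_t with i.i.d. increments Y_t = y(d_t) ∈ {+1, −1, 0}.
Outcome values over d=0..7: [1, 1, -1, -1, -1, -1, -1, -1]
Σy = -4, Σy² = 8, M = 8
μ = -4/8 = -1/2,  σ² = 8/8 − (-1/2)² = 3/4
Independent increments: Var[X_8] = 8·σ² = 8·(3/4) = 6
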